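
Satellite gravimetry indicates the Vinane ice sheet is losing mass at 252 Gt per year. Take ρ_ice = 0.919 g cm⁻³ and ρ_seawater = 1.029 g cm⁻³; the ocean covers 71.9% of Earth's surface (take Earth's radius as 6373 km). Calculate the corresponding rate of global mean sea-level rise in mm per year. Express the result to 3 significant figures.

ρ_w = 1.029 g cm⁻³ = 1029 kg m⁻³. Annual water volume added = 252 Gt / ρ_w = 2.520×10^14 kg / 1029 kg m⁻³ = 2.449×10^11 m³.
Δh per year = 2.449×10^11 / 3.67×10^14 = 6.67×10^-4 m = 0.667 mm.

≈ 0.667 mm/yr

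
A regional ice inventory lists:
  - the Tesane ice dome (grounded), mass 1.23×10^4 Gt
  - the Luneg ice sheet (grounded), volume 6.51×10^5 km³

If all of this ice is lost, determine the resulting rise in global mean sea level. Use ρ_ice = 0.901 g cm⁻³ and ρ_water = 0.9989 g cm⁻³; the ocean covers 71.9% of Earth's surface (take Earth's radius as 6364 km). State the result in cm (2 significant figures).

Tesane: 1.23×10^4 Gt = 1.230×10^16 kg; dividing by ρ_w = 0.9989 g cm⁻³ = 998.9 kg m⁻³ gives 1.231×10^13 m³ of water.
Luneg: 6.51×10^5 km³ × (901/998.9) = 5.872×10^5 km³ of water.
Total added water ≈ 5.995×10^14 m³ over 3.66×10^14 m² → Δh = 1.64 m = 160 cm.

≈ 160 cm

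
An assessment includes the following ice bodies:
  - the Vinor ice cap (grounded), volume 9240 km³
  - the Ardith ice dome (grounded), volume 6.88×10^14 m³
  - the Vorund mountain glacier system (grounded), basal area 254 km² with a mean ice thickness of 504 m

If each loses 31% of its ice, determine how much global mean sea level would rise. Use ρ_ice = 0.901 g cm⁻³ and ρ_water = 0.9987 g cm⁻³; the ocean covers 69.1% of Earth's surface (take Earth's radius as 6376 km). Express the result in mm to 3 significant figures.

Vinor: 0.31 × 9240 km³ × (901/998.7) = 2584 km³ of water.
Ardith: 0.31 × 6.88×10^14 m³ × (901/998.7) = 1.924×10^14 m³ of water.
Vorund: ice volume = 254 km² × 504 m = 128.0 km³; 0.31 × 128.0 × (901/998.7) = 35.80 km³ of water.
Total added water ≈ 1.950×10^14 m³ over 3.53×10^14 m² → Δh = 0.552 m = 552 mm.

≈ 552 mm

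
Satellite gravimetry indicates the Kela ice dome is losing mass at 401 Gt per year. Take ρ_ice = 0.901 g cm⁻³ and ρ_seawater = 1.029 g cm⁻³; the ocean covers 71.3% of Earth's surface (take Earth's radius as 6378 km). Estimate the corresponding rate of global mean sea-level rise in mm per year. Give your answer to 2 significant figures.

≈ 1.1 mm/yr

ρ_w = 1.029 g cm⁻³ = 1029 kg m⁻³. Annual water volume added = 401 Gt / ρ_w = 4.010×10^14 kg / 1029 kg m⁻³ = 3.897×10^11 m³.
Δh per year = 3.897×10^11 / 3.64×10^14 = 1.07×10^-3 m = 1.1 mm.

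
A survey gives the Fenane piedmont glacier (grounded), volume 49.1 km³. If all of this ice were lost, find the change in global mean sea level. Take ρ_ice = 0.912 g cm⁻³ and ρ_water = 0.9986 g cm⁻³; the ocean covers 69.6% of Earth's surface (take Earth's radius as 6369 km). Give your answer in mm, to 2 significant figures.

≈ 0.13 mm

Fenane: 49.1 km³ × (912/998.6) = 44.84 km³ of water.
Spread over 3.55×10^14 m² of ocean, Δh = 4.484×10^10 / 3.55×10^14 = 1.26×10^-4 m = 0.13 mm.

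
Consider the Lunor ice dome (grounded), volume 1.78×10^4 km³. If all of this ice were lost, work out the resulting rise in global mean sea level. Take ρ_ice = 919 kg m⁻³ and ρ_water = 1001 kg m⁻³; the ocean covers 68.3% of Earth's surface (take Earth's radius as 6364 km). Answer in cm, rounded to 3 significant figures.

Lunor: 1.78×10^4 km³ × (919/1001) = 1.634×10^4 km³ of water.
Spread over 3.48×10^14 m² of ocean, Δh = 1.634×10^13 / 3.48×10^14 = 0.0470 m = 4.70 cm.

≈ 4.70 cm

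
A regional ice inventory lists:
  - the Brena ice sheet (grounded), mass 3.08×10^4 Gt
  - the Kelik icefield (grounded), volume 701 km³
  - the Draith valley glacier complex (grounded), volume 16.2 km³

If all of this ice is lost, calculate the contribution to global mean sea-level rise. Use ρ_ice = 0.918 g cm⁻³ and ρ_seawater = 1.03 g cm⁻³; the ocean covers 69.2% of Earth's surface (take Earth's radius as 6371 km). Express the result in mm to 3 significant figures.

Brena: 3.08×10^4 Gt = 3.080×10^16 kg; dividing by ρ_w = 1.03 g cm⁻³ = 1030 kg m⁻³ gives 2.990×10^13 m³ of water.
Kelik: 701 km³ × (918/1030) = 624.8 km³ of water.
Draith: 16.2 km³ × (918/1030) = 14.44 km³ of water.
Total added water ≈ 3.054×10^13 m³ over 3.53×10^14 m² → Δh = 0.0865 m = 86.5 mm.

≈ 86.5 mm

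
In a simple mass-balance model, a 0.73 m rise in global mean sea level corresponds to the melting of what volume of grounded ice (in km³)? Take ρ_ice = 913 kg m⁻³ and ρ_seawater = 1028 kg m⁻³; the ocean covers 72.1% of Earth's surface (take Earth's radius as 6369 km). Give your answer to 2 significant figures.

≈ 3.0×10^5 km³

Required water volume = Δh × A = 0.73 m × 3.68×10^14 m² = 2.683×10^14 m³ = 2.683×10^5 km³.
Ice volume = water volume × ρ_w/ρ_ice = 2.683×10^5 × 1028/913 = 3.0×10^5 km³.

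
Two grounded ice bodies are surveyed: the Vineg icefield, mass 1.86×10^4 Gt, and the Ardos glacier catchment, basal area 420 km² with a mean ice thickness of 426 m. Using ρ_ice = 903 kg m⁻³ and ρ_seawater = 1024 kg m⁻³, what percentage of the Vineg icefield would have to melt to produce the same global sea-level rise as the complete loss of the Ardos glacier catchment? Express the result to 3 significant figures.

≈ 0.869 %

Equal sea-level rise means equal mass of meltwater, i.e. equal mass of ice lost.
Ice mass of Ardos: 1.616×10^14 kg; ice mass of Vineg: 1.860×10^16 kg.
Fraction required = 1.616×10^14 / 1.860×10^16 = 8.69×10^-3 → 0.869 %.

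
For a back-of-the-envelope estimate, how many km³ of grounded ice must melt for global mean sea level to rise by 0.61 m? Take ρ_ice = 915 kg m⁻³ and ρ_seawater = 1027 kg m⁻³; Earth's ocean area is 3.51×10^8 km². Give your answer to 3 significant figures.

Required water volume = Δh × A = 0.61 m × 3.51×10^14 m² = 2.141×10^14 m³ = 2.141×10^5 km³.
Ice volume = water volume × ρ_w/ρ_ice = 2.141×10^5 × 1027/915 = 2.40×10^5 km³.

≈ 2.40×10^5 km³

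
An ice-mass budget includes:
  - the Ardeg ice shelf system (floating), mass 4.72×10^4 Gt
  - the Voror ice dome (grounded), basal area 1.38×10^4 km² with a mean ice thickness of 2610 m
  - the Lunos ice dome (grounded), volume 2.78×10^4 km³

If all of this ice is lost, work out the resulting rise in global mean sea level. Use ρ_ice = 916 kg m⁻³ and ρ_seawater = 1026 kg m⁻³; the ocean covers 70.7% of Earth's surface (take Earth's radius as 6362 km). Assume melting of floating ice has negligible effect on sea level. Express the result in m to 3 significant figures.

The Ardeg ice shelf system is floating and already displaces its own weight of water, so its melt adds essentially nothing to sea level.
Voror: ice volume = 1.38×10^4 km² × 2610 m = 3.602×10^4 km³; 3.602×10^4 × (916/1026) = 3.216×10^4 km³ of water.
Lunos: 2.78×10^4 km³ × (916/1026) = 2.482×10^4 km³ of water.
Total added water ≈ 5.698×10^13 m³ over 3.60×10^14 m² → Δh = 0.158 m.

≈ 0.158 m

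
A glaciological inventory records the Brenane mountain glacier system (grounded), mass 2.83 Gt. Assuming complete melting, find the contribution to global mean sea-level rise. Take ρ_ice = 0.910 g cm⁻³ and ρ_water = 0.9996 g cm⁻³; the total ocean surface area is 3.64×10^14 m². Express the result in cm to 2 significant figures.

Brenane: 2.83 Gt = 2.830×10^12 kg; dividing by ρ_w = 0.9996 g cm⁻³ = 999.6 kg m⁻³ gives 2.831×10^9 m³ of water.
Spread over 3.64×10^14 m² of ocean, Δh = 2.831×10^9 / 3.64×10^14 = 7.78×10^-6 m = 7.8×10^-4 cm.

≈ 7.8×10^-4 cm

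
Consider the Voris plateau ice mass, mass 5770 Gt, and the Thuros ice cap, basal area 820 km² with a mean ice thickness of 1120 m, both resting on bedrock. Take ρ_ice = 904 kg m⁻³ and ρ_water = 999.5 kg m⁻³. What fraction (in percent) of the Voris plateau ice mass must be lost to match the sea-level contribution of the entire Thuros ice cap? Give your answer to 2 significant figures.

≈ 14 %

Equal sea-level rise means equal mass of meltwater, i.e. equal mass of ice lost.
Ice mass of Thuros: 8.302×10^14 kg; ice mass of Voris: 5.770×10^15 kg.
Fraction required = 8.302×10^14 / 5.770×10^15 = 0.144 → 14 %.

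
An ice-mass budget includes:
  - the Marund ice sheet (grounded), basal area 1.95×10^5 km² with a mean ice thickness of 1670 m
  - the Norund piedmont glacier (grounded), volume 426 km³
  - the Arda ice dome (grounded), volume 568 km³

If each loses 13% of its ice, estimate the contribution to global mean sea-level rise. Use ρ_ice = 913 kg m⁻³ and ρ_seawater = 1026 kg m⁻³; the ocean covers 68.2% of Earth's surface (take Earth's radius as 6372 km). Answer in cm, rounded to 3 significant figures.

Marund: ice volume = 1.95×10^5 km² × 1670 m = 3.256×10^5 km³; 0.13 × 3.256×10^5 × (913/1026) = 3.767×10^4 km³ of water.
Norund: 0.13 × 426 km³ × (913/1026) = 49.28 km³ of water.
Arda: 0.13 × 568 km³ × (913/1026) = 65.71 km³ of water.
Total added water ≈ 3.779×10^13 m³ over 3.48×10^14 m² → Δh = 0.109 m = 10.9 cm.

≈ 10.9 cm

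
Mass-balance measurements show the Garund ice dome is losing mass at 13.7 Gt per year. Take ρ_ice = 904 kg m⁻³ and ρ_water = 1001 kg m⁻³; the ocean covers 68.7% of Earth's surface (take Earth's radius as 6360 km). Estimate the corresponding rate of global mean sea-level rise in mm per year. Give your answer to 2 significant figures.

≈ 0.039 mm/yr

ρ_w = 1001 kg m⁻³. Annual water volume added = 13.7 Gt / ρ_w = 1.370×10^13 kg / 1001 kg m⁻³ = 1.369×10^10 m³.
Δh per year = 1.369×10^10 / 3.49×10^14 = 3.92×10^-5 m = 0.039 mm.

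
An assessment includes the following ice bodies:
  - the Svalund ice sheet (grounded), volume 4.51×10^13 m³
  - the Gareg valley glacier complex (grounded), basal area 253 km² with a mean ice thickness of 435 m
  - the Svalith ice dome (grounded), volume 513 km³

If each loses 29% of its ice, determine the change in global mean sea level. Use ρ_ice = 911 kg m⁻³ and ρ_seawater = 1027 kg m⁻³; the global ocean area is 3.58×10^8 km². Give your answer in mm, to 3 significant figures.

≈ 32.9 mm

Svalund: 0.29 × 4.51×10^13 m³ × (911/1027) = 1.160×10^13 m³ of water.
Gareg: ice volume = 253 km² × 435 m = 110.1 km³; 0.29 × 110.1 × (911/1027) = 28.31 km³ of water.
Svalith: 0.29 × 513 km³ × (911/1027) = 132.0 km³ of water.
Total added water ≈ 1.176×10^13 m³ over 3.58×10^14 m² → Δh = 0.0329 m = 32.9 mm.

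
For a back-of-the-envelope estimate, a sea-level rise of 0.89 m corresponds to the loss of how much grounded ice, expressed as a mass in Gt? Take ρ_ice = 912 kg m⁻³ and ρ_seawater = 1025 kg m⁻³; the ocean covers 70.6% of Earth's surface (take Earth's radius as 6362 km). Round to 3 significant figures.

Required water volume = Δh × A = 0.89 m × 3.59×10^14 m² = 3.196×10^14 m³.
ρ_w = 1025 kg m⁻³, so the mass of water = 3.196×10^14 m³ × 1025 kg m⁻³ = 3.276×10^17 kg = 3.28×10^5 Gt (and the same mass of ice, by conservation).

≈ 3.28×10^5 Gt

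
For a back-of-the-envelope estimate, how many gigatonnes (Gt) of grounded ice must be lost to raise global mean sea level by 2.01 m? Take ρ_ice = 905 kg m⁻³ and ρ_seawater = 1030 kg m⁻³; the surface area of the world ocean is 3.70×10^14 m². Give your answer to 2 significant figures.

Required water volume = Δh × A = 2.01 m × 3.70×10^14 m² = 7.437×10^14 m³.
ρ_w = 1030 kg m⁻³, so the mass of water = 7.437×10^14 m³ × 1030 kg m⁻³ = 7.660×10^17 kg = 7.7×10^5 Gt (and the same mass of ice, by conservation).

≈ 7.7×10^5 Gt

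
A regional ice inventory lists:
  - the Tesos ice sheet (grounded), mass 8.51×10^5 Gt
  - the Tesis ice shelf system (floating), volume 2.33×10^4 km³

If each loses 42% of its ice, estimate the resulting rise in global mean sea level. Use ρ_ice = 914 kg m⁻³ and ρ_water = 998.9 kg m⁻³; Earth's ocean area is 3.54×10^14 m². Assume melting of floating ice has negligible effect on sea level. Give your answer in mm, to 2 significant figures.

≈ 1000 mm

Tesos: 0.42 × 8.51×10^5 Gt = 3.574×10^17 kg; dividing by ρ_w = 998.9 kg m⁻³ gives 3.578×10^14 m³ of water.
The Tesis ice shelf system is floating and already displaces its own weight of water, so its melt adds essentially nothing to sea level.
Total added water ≈ 3.578×10^14 m³ over 3.54×10^14 m² → Δh = 1.01 m = 1000 mm.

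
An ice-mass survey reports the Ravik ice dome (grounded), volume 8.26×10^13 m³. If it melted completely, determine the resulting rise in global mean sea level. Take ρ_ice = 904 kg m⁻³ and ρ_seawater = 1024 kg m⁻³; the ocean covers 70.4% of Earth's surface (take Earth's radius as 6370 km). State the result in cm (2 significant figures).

Ravik: 8.26×10^13 m³ × (904/1024) = 7.292×10^13 m³ of water.
Spread over 3.59×10^14 m² of ocean, Δh = 7.292×10^13 / 3.59×10^14 = 0.203 m = 20 cm.

≈ 20 cm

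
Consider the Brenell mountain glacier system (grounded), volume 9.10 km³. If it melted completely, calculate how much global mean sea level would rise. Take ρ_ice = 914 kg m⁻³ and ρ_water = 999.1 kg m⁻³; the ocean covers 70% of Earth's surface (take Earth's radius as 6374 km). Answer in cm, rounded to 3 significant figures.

≈ 2.33×10^-3 cm

Brenell: 9.10 km³ × (914/999.1) = 8.325 km³ of water.
Spread over 3.57×10^14 m² of ocean, Δh = 8.325×10^9 / 3.57×10^14 = 2.33×10^-5 m = 2.33×10^-3 cm.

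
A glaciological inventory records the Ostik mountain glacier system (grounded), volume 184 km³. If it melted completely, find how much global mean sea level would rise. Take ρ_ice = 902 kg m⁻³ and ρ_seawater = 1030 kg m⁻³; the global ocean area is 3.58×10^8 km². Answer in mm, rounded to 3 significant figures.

Ostik: 184 km³ × (902/1030) = 161.1 km³ of water.
Spread over 3.58×10^14 m² of ocean, Δh = 1.611×10^11 / 3.58×10^14 = 4.50×10^-4 m = 0.450 mm.

≈ 0.450 mm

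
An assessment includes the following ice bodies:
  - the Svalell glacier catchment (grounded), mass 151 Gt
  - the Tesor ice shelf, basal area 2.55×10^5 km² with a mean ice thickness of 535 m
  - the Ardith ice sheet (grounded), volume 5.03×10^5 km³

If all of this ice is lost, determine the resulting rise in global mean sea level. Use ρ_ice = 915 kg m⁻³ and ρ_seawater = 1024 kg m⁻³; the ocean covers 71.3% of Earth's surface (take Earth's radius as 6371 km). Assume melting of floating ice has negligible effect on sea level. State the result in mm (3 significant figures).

≈ 1240 mm

Svalell: 151 Gt = 1.510×10^14 kg; dividing by ρ_w = 1024 kg m⁻³ gives 1.475×10^11 m³ of water.
The Tesor ice shelf is floating and already displaces its own weight of water, so its melt adds essentially nothing to sea level.
Ardith: 5.03×10^5 km³ × (915/1024) = 4.495×10^5 km³ of water.
Total added water ≈ 4.496×10^14 m³ over 3.64×10^14 m² → Δh = 1.24 m = 1240 mm.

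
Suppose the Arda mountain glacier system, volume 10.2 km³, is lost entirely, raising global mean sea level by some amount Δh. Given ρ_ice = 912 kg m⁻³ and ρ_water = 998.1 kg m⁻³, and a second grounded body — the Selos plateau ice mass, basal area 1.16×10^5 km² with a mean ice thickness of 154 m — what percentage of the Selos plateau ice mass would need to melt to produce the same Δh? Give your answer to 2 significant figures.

≈ 0.057 %

Equal sea-level rise means equal mass of meltwater, i.e. equal mass of ice lost.
Ice mass of Arda: 9.302×10^12 kg; ice mass of Selos: 1.629×10^16 kg.
Fraction required = 9.302×10^12 / 1.629×10^16 = 5.71×10^-4 → 0.057 %.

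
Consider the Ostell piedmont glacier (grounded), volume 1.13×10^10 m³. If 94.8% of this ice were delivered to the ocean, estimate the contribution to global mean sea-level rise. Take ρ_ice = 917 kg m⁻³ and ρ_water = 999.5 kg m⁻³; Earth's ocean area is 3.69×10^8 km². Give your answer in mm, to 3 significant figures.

Ostell: 0.948 × 1.13×10^10 m³ × (917/999.5) = 9.828×10^9 m³ of water.
Spread over 3.69×10^14 m² of ocean, Δh = 9.828×10^9 / 3.69×10^14 = 2.66×10^-5 m = 0.0266 mm.

≈ 0.0266 mm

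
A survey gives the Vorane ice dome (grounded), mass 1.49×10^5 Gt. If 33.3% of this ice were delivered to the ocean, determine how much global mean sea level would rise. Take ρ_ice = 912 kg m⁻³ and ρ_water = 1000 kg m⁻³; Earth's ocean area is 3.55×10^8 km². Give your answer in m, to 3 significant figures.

Vorane: 0.333 × 1.49×10^5 Gt = 4.962×10^16 kg; dividing by ρ_w = 1000 kg m⁻³ gives 4.962×10^13 m³ of water.
Spread over 3.55×10^14 m² of ocean, Δh = 4.962×10^13 / 3.55×10^14 = 0.140 m.

≈ 0.140 m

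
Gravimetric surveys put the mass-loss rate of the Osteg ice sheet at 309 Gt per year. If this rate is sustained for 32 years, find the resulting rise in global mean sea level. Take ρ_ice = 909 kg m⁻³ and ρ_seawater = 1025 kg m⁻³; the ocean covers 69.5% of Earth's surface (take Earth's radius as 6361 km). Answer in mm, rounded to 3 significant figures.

Total mass lost = 309 Gt/yr × 32 yr = 9888 Gt = 9.888×10^15 kg.
ρ_w = 1025 kg m⁻³, so water volume = 9.888×10^15 / 1025 = 9.647×10^12 m³.
Δh = 9.647×10^12 / 3.53×10^14 = 0.0273 m = 27.3 mm.

≈ 27.3 mm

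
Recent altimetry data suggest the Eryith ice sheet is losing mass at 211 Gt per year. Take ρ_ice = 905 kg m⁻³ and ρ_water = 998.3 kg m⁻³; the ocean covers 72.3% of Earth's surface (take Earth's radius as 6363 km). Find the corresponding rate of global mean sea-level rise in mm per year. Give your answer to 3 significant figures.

ρ_w = 998.3 kg m⁻³. Annual water volume added = 211 Gt / ρ_w = 2.110×10^14 kg / 998.3 kg m⁻³ = 2.114×10^11 m³.
Δh per year = 2.114×10^11 / 3.68×10^14 = 5.75×10^-4 m = 0.575 mm.

≈ 0.575 mm/yr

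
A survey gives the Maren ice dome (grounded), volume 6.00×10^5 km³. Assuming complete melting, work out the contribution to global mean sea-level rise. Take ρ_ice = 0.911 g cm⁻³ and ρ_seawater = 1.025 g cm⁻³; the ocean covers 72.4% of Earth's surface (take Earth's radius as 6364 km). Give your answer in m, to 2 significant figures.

Maren: 6.00×10^5 km³ × (911/1025) = 5.333×10^5 km³ of water.
Spread over 3.68×10^14 m² of ocean, Δh = 5.333×10^14 / 3.68×10^14 = 1.45 m.

≈ 1.4 m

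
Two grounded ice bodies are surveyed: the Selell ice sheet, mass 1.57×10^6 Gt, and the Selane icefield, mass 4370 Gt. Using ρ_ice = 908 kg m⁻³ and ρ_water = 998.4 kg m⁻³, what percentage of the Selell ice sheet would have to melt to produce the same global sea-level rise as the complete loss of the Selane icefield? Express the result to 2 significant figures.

Equal sea-level rise means equal mass of meltwater, i.e. equal mass of ice lost.
Ice mass of Selane: 4.370×10^15 kg; ice mass of Selell: 1.570×10^18 kg.
Fraction required = 4.370×10^15 / 1.570×10^18 = 2.78×10^-3 → 0.28 %.

≈ 0.28 %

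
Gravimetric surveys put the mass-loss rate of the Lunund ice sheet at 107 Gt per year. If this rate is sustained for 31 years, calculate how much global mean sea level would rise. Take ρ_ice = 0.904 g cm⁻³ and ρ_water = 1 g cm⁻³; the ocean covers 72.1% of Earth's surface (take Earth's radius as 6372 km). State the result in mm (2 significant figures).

≈ 9.0 mm

Total mass lost = 107 Gt/yr × 31 yr = 3317 Gt = 3.317×10^15 kg.
ρ_w = 1 g cm⁻³ = 1000 kg m⁻³, so water volume = 3.317×10^15 / 1000 = 3.317×10^12 m³.
Δh = 3.317×10^12 / 3.68×10^14 = 9.02×10^-3 m = 9.0 mm.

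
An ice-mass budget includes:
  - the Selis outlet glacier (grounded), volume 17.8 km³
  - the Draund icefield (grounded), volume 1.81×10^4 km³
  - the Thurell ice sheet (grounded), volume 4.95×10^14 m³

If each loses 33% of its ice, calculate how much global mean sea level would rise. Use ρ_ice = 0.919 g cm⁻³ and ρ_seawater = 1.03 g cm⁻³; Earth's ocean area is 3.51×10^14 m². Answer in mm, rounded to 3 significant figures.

≈ 430 mm

Selis: 0.33 × 17.8 km³ × (919/1030) = 5.241 km³ of water.
Draund: 0.33 × 1.81×10^4 km³ × (919/1030) = 5329 km³ of water.
Thurell: 0.33 × 4.95×10^14 m³ × (919/1030) = 1.457×10^14 m³ of water.
Total added water ≈ 1.511×10^14 m³ over 3.51×10^14 m² → Δh = 0.430 m = 430 mm.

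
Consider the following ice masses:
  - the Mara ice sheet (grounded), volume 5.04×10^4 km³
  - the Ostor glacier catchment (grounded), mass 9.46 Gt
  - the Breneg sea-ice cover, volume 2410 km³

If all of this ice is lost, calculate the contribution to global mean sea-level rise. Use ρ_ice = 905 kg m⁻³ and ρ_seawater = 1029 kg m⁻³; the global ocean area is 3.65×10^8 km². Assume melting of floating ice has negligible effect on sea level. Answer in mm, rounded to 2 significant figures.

≈ 120 mm

Mara: 5.04×10^4 km³ × (905/1029) = 4.433×10^4 km³ of water.
Ostor: 9.46 Gt = 9.460×10^12 kg; dividing by ρ_w = 1029 kg m⁻³ gives 9.193×10^9 m³ of water.
The Breneg sea-ice cover is floating and already displaces its own weight of water, so its melt adds essentially nothing to sea level.
Total added water ≈ 4.434×10^13 m³ over 3.65×10^14 m² → Δh = 0.121 m = 120 mm.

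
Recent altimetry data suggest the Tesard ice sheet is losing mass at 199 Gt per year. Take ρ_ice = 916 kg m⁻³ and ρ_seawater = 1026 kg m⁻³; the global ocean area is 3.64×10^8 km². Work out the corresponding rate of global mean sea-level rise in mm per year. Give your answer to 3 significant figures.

≈ 0.533 mm/yr

ρ_w = 1026 kg m⁻³. Annual water volume added = 199 Gt / ρ_w = 1.990×10^14 kg / 1026 kg m⁻³ = 1.940×10^11 m³.
Δh per year = 1.940×10^11 / 3.64×10^14 = 5.33×10^-4 m = 0.533 mm.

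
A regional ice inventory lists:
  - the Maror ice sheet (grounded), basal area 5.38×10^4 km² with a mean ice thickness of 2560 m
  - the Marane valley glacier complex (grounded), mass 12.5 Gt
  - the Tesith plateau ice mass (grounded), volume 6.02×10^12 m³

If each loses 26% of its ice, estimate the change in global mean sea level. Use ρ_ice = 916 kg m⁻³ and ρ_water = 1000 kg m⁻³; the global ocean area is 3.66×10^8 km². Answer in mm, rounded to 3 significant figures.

Maror: ice volume = 5.38×10^4 km² × 2560 m = 1.377×10^5 km³; 0.26 × 1.377×10^5 × (916/1000) = 3.280×10^4 km³ of water.
Marane: 0.26 × 12.5 Gt = 3.250×10^12 kg; dividing by ρ_w = 1000 kg m⁻³ gives 3.250×10^9 m³ of water.
Tesith: 0.26 × 6.02×10^12 m³ × (916/1000) = 1.434×10^12 m³ of water.
Total added water ≈ 3.424×10^13 m³ over 3.66×10^14 m² → Δh = 0.0935 m = 93.5 mm.

≈ 93.5 mm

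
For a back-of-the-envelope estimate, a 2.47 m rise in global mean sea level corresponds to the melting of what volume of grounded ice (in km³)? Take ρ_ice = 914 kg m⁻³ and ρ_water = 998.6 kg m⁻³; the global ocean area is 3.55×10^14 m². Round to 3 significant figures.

≈ 9.58×10^5 km³

Required water volume = Δh × A = 2.47 m × 3.55×10^14 m² = 8.769×10^14 m³ = 8.769×10^5 km³.
Ice volume = water volume × ρ_w/ρ_ice = 8.769×10^5 × 998.6/914 = 9.58×10^5 km³.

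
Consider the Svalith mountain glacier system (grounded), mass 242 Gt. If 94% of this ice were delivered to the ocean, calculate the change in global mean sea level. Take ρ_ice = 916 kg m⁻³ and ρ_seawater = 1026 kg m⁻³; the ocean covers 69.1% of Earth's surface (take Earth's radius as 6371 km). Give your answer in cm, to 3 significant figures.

Svalith: 0.94 × 242 Gt = 2.275×10^14 kg; dividing by ρ_w = 1026 kg m⁻³ gives 2.217×10^11 m³ of water.
Spread over 3.52×10^14 m² of ocean, Δh = 2.217×10^11 / 3.52×10^14 = 6.29×10^-4 m = 0.0629 cm.

≈ 0.0629 cm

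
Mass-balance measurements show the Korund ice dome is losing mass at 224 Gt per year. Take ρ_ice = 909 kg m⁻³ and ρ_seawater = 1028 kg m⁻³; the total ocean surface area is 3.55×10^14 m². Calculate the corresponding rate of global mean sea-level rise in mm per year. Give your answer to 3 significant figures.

≈ 0.614 mm/yr

ρ_w = 1028 kg m⁻³. Annual water volume added = 224 Gt / ρ_w = 2.240×10^14 kg / 1028 kg m⁻³ = 2.179×10^11 m³.
Δh per year = 2.179×10^11 / 3.55×10^14 = 6.14×10^-4 m = 0.614 mm.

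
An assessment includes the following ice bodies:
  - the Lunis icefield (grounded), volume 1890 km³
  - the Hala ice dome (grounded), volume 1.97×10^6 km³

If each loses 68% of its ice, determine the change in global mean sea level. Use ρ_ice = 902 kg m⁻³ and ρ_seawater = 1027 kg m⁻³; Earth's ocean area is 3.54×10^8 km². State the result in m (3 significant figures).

Lunis: 0.68 × 1890 km³ × (902/1027) = 1129 km³ of water.
Hala: 0.68 × 1.97×10^6 km³ × (902/1027) = 1.177×10^6 km³ of water.
Total added water ≈ 1.178×10^15 m³ over 3.54×10^14 m² → Δh = 3.33 m.

≈ 3.33 m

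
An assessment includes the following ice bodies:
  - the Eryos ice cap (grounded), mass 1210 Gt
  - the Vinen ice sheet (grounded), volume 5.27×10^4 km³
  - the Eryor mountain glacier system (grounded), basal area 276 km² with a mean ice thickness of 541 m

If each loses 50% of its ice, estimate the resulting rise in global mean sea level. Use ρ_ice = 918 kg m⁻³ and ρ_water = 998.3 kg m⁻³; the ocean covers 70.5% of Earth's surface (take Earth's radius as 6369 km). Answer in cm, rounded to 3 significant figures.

Eryos: 0.5 × 1210 Gt = 6.050×10^14 kg; dividing by ρ_w = 998.3 kg m⁻³ gives 6.060×10^11 m³ of water.
Vinen: 0.5 × 5.27×10^4 km³ × (918/998.3) = 2.423×10^4 km³ of water.
Eryor: ice volume = 276 km² × 541 m = 149.3 km³; 0.5 × 149.3 × (918/998.3) = 68.65 km³ of water.
Total added water ≈ 2.491×10^13 m³ over 3.59×10^14 m² → Δh = 0.0693 m = 6.93 cm.

≈ 6.93 cm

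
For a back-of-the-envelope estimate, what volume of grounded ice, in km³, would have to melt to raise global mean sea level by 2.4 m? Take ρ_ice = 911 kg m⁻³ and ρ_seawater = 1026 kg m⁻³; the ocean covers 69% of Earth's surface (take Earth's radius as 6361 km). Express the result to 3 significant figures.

≈ 9.48×10^5 km³

Required water volume = Δh × A = 2.4 m × 3.51×10^14 m² = 8.420×10^14 m³ = 8.420×10^5 km³.
Ice volume = water volume × ρ_w/ρ_ice = 8.420×10^5 × 1026/911 = 9.48×10^5 km³.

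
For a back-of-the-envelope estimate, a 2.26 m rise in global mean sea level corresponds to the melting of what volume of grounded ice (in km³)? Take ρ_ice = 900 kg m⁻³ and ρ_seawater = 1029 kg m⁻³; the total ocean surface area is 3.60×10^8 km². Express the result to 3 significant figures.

≈ 9.30×10^5 km³

Required water volume = Δh × A = 2.26 m × 3.60×10^14 m² = 8.136×10^14 m³ = 8.136×10^5 km³.
Ice volume = water volume × ρ_w/ρ_ice = 8.136×10^5 × 1029/900 = 9.30×10^5 km³.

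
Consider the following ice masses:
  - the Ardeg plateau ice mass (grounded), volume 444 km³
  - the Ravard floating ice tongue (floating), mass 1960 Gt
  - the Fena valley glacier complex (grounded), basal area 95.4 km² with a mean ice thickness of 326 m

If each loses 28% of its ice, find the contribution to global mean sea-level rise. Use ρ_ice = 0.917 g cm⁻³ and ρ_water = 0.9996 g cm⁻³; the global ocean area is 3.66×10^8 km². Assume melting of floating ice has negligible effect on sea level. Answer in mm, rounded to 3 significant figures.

≈ 0.333 mm

Ardeg: 0.28 × 444 km³ × (917/999.6) = 114.0 km³ of water.
The Ravard floating ice tongue is floating and already displaces its own weight of water, so its melt adds essentially nothing to sea level.
Fena: ice volume = 95.4 km² × 326 m = 31.10 km³; 0.28 × 31.10 × (917/999.6) = 7.989 km³ of water.
Total added water ≈ 1.220×10^11 m³ over 3.66×10^14 m² → Δh = 3.33×10^-4 m = 0.333 mm.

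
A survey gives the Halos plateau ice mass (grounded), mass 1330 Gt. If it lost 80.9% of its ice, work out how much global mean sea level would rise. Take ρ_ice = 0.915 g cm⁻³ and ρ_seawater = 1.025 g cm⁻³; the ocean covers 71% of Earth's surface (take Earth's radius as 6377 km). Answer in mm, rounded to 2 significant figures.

Halos: 0.809 × 1330 Gt = 1.076×10^15 kg; dividing by ρ_w = 1.025 g cm⁻³ = 1025 kg m⁻³ gives 1.050×10^12 m³ of water.
Spread over 3.63×10^14 m² of ocean, Δh = 1.050×10^12 / 3.63×10^14 = 2.89×10^-3 m = 2.9 mm.

≈ 2.9 mm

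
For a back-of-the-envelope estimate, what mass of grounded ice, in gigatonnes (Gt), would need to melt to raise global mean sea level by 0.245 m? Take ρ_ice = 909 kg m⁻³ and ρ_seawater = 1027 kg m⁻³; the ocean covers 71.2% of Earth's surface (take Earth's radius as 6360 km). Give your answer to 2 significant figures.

≈ 9.1×10^4 Gt

Required water volume = Δh × A = 0.245 m × 3.62×10^14 m² = 8.867×10^13 m³.
ρ_w = 1027 kg m⁻³, so the mass of water = 8.867×10^13 m³ × 1027 kg m⁻³ = 9.106×10^16 kg = 9.1×10^4 Gt (and the same mass of ice, by conservation).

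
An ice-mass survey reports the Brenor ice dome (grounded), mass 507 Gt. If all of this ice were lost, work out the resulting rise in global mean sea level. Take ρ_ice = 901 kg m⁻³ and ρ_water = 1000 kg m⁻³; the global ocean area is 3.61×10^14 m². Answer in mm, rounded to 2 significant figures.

Brenor: 507 Gt = 5.070×10^14 kg; dividing by ρ_w = 1000 kg m⁻³ gives 5.070×10^11 m³ of water.
Spread over 3.61×10^14 m² of ocean, Δh = 5.070×10^11 / 3.61×10^14 = 1.40×10^-3 m = 1.4 mm.

≈ 1.4 mm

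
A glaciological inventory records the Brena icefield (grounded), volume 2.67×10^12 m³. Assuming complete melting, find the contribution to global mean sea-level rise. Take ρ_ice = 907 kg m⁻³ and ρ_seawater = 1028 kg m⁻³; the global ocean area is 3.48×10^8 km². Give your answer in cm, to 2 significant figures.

Brena: 2.67×10^12 m³ × (907/1028) = 2.356×10^12 m³ of water.
Spread over 3.48×10^14 m² of ocean, Δh = 2.356×10^12 / 3.48×10^14 = 6.77×10^-3 m = 0.68 cm.

≈ 0.68 cm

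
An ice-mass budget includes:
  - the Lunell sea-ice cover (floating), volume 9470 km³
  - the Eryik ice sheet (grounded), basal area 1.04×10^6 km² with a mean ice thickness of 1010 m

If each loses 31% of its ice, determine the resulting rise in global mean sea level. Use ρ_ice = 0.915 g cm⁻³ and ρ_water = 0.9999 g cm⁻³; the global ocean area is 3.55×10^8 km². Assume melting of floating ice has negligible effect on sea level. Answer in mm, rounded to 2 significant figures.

≈ 840 mm

The Lunell sea-ice cover is floating and already displaces its own weight of water, so its melt adds essentially nothing to sea level.
Eryik: ice volume = 1.04×10^6 km² × 1010 m = 1.050×10^6 km³; 0.31 × 1.050×10^6 × (915/999.9) = 2.980×10^5 km³ of water.
Total added water ≈ 2.980×10^14 m³ over 3.55×10^14 m² → Δh = 0.839 m = 840 mm.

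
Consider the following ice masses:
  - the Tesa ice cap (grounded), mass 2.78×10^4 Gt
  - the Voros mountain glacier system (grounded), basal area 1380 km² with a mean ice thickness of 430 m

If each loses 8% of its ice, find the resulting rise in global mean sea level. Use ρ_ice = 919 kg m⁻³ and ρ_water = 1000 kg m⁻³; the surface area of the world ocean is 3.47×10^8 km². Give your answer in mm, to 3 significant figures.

≈ 6.53 mm

Tesa: 0.08 × 2.78×10^4 Gt = 2.224×10^15 kg; dividing by ρ_w = 1000 kg m⁻³ gives 2.224×10^12 m³ of water.
Voros: ice volume = 1380 km² × 430 m = 593.4 km³; 0.08 × 593.4 × (919/1000) = 43.63 km³ of water.
Total added water ≈ 2.268×10^12 m³ over 3.47×10^14 m² → Δh = 6.53×10^-3 m = 6.53 mm.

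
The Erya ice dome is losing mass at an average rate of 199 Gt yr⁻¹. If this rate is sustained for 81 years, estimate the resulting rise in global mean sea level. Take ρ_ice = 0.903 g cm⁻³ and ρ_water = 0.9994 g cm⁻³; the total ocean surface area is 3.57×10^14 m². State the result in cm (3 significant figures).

≈ 4.52 cm

Total mass lost = 199 Gt/yr × 81 yr = 1.612×10^4 Gt = 1.612×10^16 kg.
ρ_w = 0.9994 g cm⁻³ = 999.4 kg m⁻³, so water volume = 1.612×10^16 / 999.4 = 1.613×10^13 m³.
Δh = 1.613×10^13 / 3.57×10^14 = 0.0452 m = 4.52 cm.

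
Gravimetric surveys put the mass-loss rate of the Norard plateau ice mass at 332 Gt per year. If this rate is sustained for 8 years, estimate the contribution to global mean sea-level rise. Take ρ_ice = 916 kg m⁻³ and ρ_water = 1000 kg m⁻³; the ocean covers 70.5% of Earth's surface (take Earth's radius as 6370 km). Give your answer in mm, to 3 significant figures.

Total mass lost = 332 Gt/yr × 8 yr = 2656 Gt = 2.656×10^15 kg.
ρ_w = 1000 kg m⁻³, so water volume = 2.656×10^15 / 1000 = 2.656×10^12 m³.
Δh = 2.656×10^12 / 3.59×10^14 = 7.39×10^-3 m = 7.39 mm.

≈ 7.39 mm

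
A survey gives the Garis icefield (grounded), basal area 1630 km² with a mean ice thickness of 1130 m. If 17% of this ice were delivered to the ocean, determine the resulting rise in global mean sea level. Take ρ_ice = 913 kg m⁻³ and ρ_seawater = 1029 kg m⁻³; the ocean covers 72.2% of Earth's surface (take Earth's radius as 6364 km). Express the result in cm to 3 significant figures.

≈ 0.0756 cm

Garis: ice volume = 1630 km² × 1130 m = 1842 km³; 0.17 × 1842 × (913/1029) = 277.8 km³ of water.
Spread over 3.67×10^14 m² of ocean, Δh = 2.778×10^11 / 3.67×10^14 = 7.56×10^-4 m = 0.0756 cm.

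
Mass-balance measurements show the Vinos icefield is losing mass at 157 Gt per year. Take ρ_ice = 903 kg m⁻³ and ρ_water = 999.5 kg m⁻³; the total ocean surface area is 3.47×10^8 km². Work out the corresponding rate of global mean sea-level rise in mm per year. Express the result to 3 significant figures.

≈ 0.453 mm/yr

ρ_w = 999.5 kg m⁻³. Annual water volume added = 157 Gt / ρ_w = 1.570×10^14 kg / 999.5 kg m⁻³ = 1.571×10^11 m³.
Δh per year = 1.571×10^11 / 3.47×10^14 = 4.53×10^-4 m = 0.453 mm.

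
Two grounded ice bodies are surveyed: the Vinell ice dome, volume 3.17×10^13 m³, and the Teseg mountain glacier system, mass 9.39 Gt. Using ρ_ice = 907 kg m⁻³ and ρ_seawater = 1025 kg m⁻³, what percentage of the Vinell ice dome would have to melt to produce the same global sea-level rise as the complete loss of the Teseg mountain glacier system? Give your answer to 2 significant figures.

≈ 0.033 %

Equal sea-level rise means equal mass of meltwater, i.e. equal mass of ice lost.
Ice mass of Teseg: 9.390×10^12 kg; ice mass of Vinell: 2.875×10^16 kg.
Fraction required = 9.390×10^12 / 2.875×10^16 = 3.27×10^-4 → 0.033 %.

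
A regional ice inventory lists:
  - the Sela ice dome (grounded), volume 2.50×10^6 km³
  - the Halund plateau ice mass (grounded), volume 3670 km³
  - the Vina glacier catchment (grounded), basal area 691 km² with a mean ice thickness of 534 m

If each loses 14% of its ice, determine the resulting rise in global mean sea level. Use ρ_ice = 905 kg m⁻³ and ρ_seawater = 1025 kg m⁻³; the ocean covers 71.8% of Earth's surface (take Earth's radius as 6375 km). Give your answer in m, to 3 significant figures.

Sela: 0.14 × 2.50×10^6 km³ × (905/1025) = 3.090×10^5 km³ of water.
Halund: 0.14 × 3670 km³ × (905/1025) = 453.6 km³ of water.
Vina: ice volume = 691 km² × 534 m = 369.0 km³; 0.14 × 369.0 × (905/1025) = 45.61 km³ of water.
Total added water ≈ 3.095×10^14 m³ over 3.67×10^14 m² → Δh = 0.844 m.

≈ 0.844 m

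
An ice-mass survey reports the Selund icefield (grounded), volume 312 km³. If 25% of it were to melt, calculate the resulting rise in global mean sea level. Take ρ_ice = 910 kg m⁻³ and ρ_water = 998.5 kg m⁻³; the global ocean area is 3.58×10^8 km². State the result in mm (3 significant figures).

≈ 0.199 mm

Selund: 0.25 × 312 km³ × (910/998.5) = 71.09 km³ of water.
Spread over 3.58×10^14 m² of ocean, Δh = 7.109×10^10 / 3.58×10^14 = 1.99×10^-4 m = 0.199 mm.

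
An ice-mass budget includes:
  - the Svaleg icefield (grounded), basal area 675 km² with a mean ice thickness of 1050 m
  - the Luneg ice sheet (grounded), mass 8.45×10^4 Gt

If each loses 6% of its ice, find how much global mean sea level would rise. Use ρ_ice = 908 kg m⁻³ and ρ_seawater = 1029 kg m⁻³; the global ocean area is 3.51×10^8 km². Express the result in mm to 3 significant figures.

≈ 14.1 mm

Svaleg: ice volume = 675 km² × 1050 m = 708.8 km³; 0.06 × 708.8 × (908/1029) = 37.52 km³ of water.
Luneg: 0.06 × 8.45×10^4 Gt = 5.070×10^15 kg; dividing by ρ_w = 1029 kg m⁻³ gives 4.927×10^12 m³ of water.
Total added water ≈ 4.965×10^12 m³ over 3.51×10^14 m² → Δh = 0.0141 m = 14.1 mm.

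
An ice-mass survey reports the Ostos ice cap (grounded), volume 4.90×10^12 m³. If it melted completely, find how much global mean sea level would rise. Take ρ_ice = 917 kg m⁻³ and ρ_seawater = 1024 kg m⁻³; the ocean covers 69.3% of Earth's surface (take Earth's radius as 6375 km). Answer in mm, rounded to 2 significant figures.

Ostos: 4.90×10^12 m³ × (917/1024) = 4.388×10^12 m³ of water.
Spread over 3.54×10^14 m² of ocean, Δh = 4.388×10^12 / 3.54×10^14 = 0.0124 m = 12 mm.

≈ 12 mm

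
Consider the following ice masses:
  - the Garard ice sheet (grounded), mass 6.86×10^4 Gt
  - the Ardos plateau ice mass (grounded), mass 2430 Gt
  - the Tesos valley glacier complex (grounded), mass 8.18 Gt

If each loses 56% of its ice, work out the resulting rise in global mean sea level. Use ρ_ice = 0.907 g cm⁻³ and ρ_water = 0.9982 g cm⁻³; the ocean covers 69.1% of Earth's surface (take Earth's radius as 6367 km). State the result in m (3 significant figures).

≈ 0.113 m

Garard: 0.56 × 6.86×10^4 Gt = 3.842×10^16 kg; dividing by ρ_w = 0.9982 g cm⁻³ = 998.2 kg m⁻³ gives 3.849×10^13 m³ of water.
Ardos: 0.56 × 2430 Gt = 1.361×10^15 kg; dividing by ρ_w = 998.2 kg m⁻³ gives 1.363×10^12 m³ of water.
Tesos: 0.56 × 8.18 Gt = 4.581×10^12 kg; dividing by ρ_w = 998.2 kg m⁻³ gives 4.589×10^9 m³ of water.
Total added water ≈ 3.985×10^13 m³ over 3.52×10^14 m² → Δh = 0.113 m.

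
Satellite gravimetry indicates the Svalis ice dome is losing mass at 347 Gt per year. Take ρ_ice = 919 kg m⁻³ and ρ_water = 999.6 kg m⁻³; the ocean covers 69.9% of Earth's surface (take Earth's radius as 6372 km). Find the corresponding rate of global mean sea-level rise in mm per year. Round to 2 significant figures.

ρ_w = 999.6 kg m⁻³. Annual water volume added = 347 Gt / ρ_w = 3.470×10^14 kg / 999.6 kg m⁻³ = 3.471×10^11 m³.
Δh per year = 3.471×10^11 / 3.57×10^14 = 9.73×10^-4 m = 0.97 mm.

≈ 0.97 mm/yr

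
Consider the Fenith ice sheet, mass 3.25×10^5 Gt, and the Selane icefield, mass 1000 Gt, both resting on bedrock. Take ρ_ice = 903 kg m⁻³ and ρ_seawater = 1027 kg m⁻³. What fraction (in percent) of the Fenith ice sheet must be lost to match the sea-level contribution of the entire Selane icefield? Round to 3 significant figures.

≈ 0.308 %

Equal sea-level rise means equal mass of meltwater, i.e. equal mass of ice lost.
Ice mass of Selane: 1.000×10^15 kg; ice mass of Fenith: 3.250×10^17 kg.
Fraction required = 1.000×10^15 / 3.250×10^17 = 3.08×10^-3 → 0.308 %.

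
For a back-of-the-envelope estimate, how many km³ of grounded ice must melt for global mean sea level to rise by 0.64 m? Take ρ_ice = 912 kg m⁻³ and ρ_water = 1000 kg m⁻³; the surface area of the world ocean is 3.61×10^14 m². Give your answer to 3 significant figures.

Required water volume = Δh × A = 0.64 m × 3.61×10^14 m² = 2.310×10^14 m³ = 2.310×10^5 km³.
Ice volume = water volume × ρ_w/ρ_ice = 2.310×10^5 × 1000/912 = 2.53×10^5 km³.

≈ 2.53×10^5 km³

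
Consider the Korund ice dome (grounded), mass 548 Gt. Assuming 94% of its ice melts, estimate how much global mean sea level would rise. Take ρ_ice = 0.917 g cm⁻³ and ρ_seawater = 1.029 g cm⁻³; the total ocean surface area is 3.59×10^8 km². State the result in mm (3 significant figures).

≈ 1.39 mm

Korund: 0.94 × 548 Gt = 5.151×10^14 kg; dividing by ρ_w = 1.029 g cm⁻³ = 1029 kg m⁻³ gives 5.006×10^11 m³ of water.
Spread over 3.59×10^14 m² of ocean, Δh = 5.006×10^11 / 3.59×10^14 = 1.39×10^-3 m = 1.39 mm.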